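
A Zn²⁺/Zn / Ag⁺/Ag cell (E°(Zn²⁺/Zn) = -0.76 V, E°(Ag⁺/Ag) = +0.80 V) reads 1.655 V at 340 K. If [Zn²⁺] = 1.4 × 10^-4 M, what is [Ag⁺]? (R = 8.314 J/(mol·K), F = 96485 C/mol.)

0.3 M

From the Nernst equation, ln Q = nF(E° − E)/RT = 2×96485×(1.56 − 1.655)/(8.314×340) = -6.485, so Q = 0.00153.
With Q = [Zn²⁺]/[Ag⁺]^2 and the known concentrations, [Ag⁺]^2 in the denominator gives [Ag⁺] = 0.3 M.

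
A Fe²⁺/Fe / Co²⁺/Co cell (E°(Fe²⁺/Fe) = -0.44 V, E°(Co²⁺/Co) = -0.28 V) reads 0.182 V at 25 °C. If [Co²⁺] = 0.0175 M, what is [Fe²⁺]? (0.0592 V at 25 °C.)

0.0032 M

From the Nernst equation, log Q = n(E° − E)/0.0592 = 2(0.16 − 0.182)/0.0592 = -0.743, so Q = 0.181.
With Q = [Fe²⁺]/[Co²⁺] and the known concentrations, [Fe²⁺] in the numerator gives [Fe²⁺] = 0.0032 M.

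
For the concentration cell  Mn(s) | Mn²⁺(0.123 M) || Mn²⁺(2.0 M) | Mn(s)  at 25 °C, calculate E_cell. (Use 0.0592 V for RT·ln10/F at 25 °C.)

0.036 V

Both half-cells are Mn²⁺/Mn, so E°_cell = 0. The concentrated side is the cathode; the cell reaction moves Mn²⁺ from high to low concentration with n = 2.
Q = [Mn²⁺]_dilute/[Mn²⁺]_conc = 0.123/2.0 = 0.0615.
E = 0 − (0.0592/2) log Q = −(0.0592/2)(-1.211) = 0.0358 V.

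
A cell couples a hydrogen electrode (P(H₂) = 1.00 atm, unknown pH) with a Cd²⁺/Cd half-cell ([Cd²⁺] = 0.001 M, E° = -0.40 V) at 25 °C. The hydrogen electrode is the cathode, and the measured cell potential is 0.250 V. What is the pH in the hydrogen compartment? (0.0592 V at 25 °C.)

E°_cell = 0.40 V and n = 2.
log Q = n(E° − E)/0.0592 = 2×(0.40 − 0.250)/0.0592 = 5.068.
With Q = [Cd²⁺]·P(H₂) / [H⁺]^2, solving for [H⁺] gives log[H⁺] = -4.034, so pH = 4.03.

pH = 4.03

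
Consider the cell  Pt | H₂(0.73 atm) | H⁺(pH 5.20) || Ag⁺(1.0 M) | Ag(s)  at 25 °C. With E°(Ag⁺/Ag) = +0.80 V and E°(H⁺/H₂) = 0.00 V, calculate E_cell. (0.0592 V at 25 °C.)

The Ag⁺/Ag couple is the cathode, so E°_cell = 0.80 V; n = 2.
[H⁺] = 10^(−5.20) = 6.3 × 10^-6 M, and Q = [H⁺]^2 / ([Ag⁺]^2·P(H₂)) = 5.45 × 10^-11.
E = E° − (0.0592/2) log Q = 0.80 − (0.0592/2)(-10.263) = 1.104 V.

1.10 V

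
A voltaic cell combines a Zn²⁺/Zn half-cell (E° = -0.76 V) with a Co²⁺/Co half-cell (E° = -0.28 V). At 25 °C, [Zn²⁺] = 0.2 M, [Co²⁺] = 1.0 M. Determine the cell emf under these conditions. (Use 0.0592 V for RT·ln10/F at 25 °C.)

0.501 V

The Co²⁺/Co couple has the higher reduction potential and acts as the cathode, so E°_cell = -0.28 − (-0.76) = 0.48 V.
Balancing electrons gives n = 2; the reaction quotient is Q = [Zn²⁺]/[Co²⁺] = 0.200.
At 25 °C, E = E° − (0.0592/n) log Q = 0.48 − (0.0592/2)(-0.699) = 0.480 + 0.021 = 0.501 V.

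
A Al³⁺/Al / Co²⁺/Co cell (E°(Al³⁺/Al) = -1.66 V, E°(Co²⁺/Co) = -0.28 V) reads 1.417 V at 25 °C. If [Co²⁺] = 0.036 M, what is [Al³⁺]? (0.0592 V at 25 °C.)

9.1 × 10^-5 M

From the Nernst equation, log Q = n(E° − E)/0.0592 = 6(1.38 − 1.417)/0.0592 = -3.750, so Q = 1.78 × 10^-4.
With Q = [Al³⁺]^2/[Co²⁺]^3 and the known concentrations, [Al³⁺]^2 in the numerator gives [Al³⁺] = 9.1 × 10^-5 M.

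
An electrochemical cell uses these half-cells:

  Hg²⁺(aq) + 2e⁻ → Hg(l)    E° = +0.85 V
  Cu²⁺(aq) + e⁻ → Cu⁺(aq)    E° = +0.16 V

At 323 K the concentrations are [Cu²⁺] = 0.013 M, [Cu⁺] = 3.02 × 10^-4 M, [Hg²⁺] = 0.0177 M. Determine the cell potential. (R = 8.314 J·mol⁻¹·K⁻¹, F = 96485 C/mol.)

The Hg²⁺/Hg couple has the higher reduction potential and acts as the cathode, so E°_cell = +0.85 − (+0.16) = 0.69 V.
Balancing electrons gives n = 2; the reaction quotient is Q = [Cu²⁺]^2/([Cu⁺]^2·[Hg²⁺]) = 1.05 × 10^5.
E = E° − (RT/nF) ln Q = 0.69 − (8.314×323)/(2×96485) × (11.559) = 0.690 − 0.161 = 0.529 V.

0.529 V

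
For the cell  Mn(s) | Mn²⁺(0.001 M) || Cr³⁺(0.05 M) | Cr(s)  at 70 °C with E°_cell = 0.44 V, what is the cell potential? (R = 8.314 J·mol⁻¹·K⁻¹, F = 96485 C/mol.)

Balancing electrons gives n = 6; the reaction quotient is Q = [Mn²⁺]^3/[Cr³⁺]^2 = 4 × 10^-7.
E = E° − (RT/nF) ln Q = 0.44 − (8.314×343)/(6×96485) × (-14.732) = 0.440 + 0.073 = 0.513 V.

0.513 V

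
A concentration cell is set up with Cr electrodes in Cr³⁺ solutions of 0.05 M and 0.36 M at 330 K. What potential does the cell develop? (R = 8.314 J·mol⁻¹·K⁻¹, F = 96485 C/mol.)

Both half-cells are Cr³⁺/Cr, so E°_cell = 0. The concentrated side is the cathode; the cell reaction moves Cr³⁺ from high to low concentration with n = 3.
Q = [Cr³⁺]_dilute/[Cr³⁺]_conc = 0.05/0.36 = 0.139.
E = 0 − (RT/nF) ln Q = −((8.314×330)/(3×96485))(-1.974) = 0.0187 V.

0.019 V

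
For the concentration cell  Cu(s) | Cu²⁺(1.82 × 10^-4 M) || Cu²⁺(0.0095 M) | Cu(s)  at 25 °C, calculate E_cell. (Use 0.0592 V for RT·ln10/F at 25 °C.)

Both half-cells are Cu²⁺/Cu, so E°_cell = 0. The concentrated side is the cathode; the cell reaction moves Cu²⁺ from high to low concentration with n = 2.
Q = [Cu²⁺]_dilute/[Cu²⁺]_conc = 1.82 × 10^-4/0.0095 = 0.0192.
E = 0 − (0.0592/2) log Q = −(0.0592/2)(-1.718) = 0.0509 V.

0.051 V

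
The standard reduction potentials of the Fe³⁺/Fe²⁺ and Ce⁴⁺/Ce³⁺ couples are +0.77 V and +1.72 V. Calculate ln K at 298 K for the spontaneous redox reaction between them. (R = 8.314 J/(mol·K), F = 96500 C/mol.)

ln K = 37.0

E°_cell = +1.72 − (+0.77) = 0.95 V, with n = 1 electron transferred.
At equilibrium E = 0, so the Nernst equation gives ln K = nFE°/RT = (1)(96500)(0.95)/((8.314)(298)) = 37.00.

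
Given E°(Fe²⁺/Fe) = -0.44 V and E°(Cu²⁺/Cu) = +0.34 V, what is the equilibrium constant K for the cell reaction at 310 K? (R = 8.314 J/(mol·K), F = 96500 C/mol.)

E°_cell = +0.34 − (-0.44) = 0.78 V, with n = 2 electrons transferred.
At equilibrium E = 0, so the Nernst equation gives ln K = nFE°/RT = (2)(96500)(0.78)/((8.314)(310)) = 58.41.
K = e^58.41 = 2.3 × 10^25.

2.3 × 10^25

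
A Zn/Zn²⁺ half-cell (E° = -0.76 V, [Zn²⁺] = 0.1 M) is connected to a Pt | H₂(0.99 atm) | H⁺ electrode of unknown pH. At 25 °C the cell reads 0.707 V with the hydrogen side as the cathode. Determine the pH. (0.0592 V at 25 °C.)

E°_cell = 0.76 V and n = 2.
log Q = n(E° − E)/0.0592 = 2×(0.76 − 0.707)/0.0592 = 1.791.
With Q = [Zn²⁺]·P(H₂) / [H⁺]^2, solving for [H⁺] gives log[H⁺] = -1.397, so pH = 1.40.

pH = 1.40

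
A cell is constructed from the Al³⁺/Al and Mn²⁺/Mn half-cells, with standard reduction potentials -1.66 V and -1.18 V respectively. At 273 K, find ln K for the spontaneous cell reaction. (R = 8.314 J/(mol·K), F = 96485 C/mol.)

ln K = 122.4

E°_cell = -1.18 − (-1.66) = 0.48 V, with n = 6 electrons transferred.
At equilibrium E = 0, so the Nernst equation gives ln K = nFE°/RT = (6)(96485)(0.48)/((8.314)(273)) = 122.43.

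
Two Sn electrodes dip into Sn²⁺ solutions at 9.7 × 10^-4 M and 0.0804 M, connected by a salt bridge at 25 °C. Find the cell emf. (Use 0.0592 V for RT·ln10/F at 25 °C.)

0.057 V

Both half-cells are Sn²⁺/Sn, so E°_cell = 0. The concentrated side is the cathode; the cell reaction moves Sn²⁺ from high to low concentration with n = 2.
Q = [Sn²⁺]_dilute/[Sn²⁺]_conc = 9.7 × 10^-4/0.0804 = 0.0121.
E = 0 − (0.0592/2) log Q = −(0.0592/2)(-1.918) = 0.0568 V.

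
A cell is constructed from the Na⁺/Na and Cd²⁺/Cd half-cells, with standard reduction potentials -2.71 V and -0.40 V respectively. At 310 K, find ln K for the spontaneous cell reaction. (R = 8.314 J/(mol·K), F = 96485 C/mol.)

E°_cell = -0.40 − (-2.71) = 2.31 V, with n = 2 electrons transferred.
At equilibrium E = 0, so the Nernst equation gives ln K = nFE°/RT = (2)(96485)(2.31)/((8.314)(310)) = 172.95.

ln K = 173.0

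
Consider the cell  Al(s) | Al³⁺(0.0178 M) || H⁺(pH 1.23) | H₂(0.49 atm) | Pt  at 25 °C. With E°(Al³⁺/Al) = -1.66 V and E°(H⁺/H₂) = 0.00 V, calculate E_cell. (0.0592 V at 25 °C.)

The hydrogen couple is the cathode, so E°_cell = 1.66 V; n = 6.
[H⁺] = 10^(−1.23) = 0.059 M, and Q = [Al³⁺]^2·P(H₂)^3 / [H⁺]^6 = 894.
E = E° − (0.0592/6) log Q = 1.66 − (0.0592/6)(2.951) = 1.631 V.

1.63 V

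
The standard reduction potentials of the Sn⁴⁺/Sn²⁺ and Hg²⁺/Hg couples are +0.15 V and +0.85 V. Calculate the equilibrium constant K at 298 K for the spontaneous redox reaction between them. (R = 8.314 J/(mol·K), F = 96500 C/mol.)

4.8 × 10^23

E°_cell = +0.85 − (+0.15) = 0.70 V, with n = 2 electrons transferred.
At equilibrium E = 0, so the Nernst equation gives ln K = nFE°/RT = (2)(96500)(0.70)/((8.314)(298)) = 54.53.
K = e^54.53 = 4.8 × 10^23.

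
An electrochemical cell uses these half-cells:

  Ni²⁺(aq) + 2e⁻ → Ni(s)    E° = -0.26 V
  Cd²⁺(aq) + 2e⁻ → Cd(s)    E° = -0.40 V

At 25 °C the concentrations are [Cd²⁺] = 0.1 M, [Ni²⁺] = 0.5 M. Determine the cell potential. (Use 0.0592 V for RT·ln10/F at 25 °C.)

0.161 V

The Ni²⁺/Ni couple has the higher reduction potential and acts as the cathode, so E°_cell = -0.26 − (-0.40) = 0.14 V.
Balancing electrons gives n = 2; the reaction quotient is Q = [Cd²⁺]/[Ni²⁺] = 0.200.
At 25 °C, E = E° − (0.0592/n) log Q = 0.14 − (0.0592/2)(-0.699) = 0.140 + 0.021 = 0.161 V.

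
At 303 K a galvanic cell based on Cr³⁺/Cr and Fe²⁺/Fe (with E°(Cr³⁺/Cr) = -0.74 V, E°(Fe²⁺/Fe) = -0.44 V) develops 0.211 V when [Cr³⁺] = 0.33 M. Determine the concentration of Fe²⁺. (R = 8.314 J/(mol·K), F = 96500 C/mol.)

From the Nernst equation, ln Q = nF(E° − E)/RT = 6×96500×(0.30 − 0.211)/(8.314×303) = 20.456, so Q = 7.65 × 10^8.
With Q = [Cr³⁺]^2/[Fe²⁺]^3 and the known concentrations, [Fe²⁺]^3 in the denominator gives [Fe²⁺] = 5.2 × 10^-4 M.

5.2 × 10^-4 M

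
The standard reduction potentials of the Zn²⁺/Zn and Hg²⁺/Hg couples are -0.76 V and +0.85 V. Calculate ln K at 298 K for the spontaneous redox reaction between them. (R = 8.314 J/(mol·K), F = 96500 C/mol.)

E°_cell = +0.85 − (-0.76) = 1.61 V, with n = 2 electrons transferred.
At equilibrium E = 0, so the Nernst equation gives ln K = nFE°/RT = (2)(96500)(1.61)/((8.314)(298)) = 125.42.

ln K = 125.4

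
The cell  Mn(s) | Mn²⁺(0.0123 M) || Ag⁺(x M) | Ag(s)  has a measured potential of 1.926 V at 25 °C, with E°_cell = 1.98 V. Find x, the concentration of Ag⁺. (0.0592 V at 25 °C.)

0.014 M

From the Nernst equation, log Q = n(E° − E)/0.0592 = 2(1.98 − 1.926)/0.0592 = 1.824, so Q = 66.7.
With Q = [Mn²⁺]/[Ag⁺]^2 and the known concentrations, [Ag⁺]^2 in the denominator gives [Ag⁺] = 0.014 M.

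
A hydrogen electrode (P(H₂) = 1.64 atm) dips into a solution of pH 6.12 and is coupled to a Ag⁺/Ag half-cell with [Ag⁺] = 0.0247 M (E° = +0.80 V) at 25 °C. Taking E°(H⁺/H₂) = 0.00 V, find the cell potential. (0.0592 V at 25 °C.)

1.07 V

The Ag⁺/Ag couple is the cathode, so E°_cell = 0.80 V; n = 2.
[H⁺] = 10^(−6.12) = 7.6 × 10^-7 M, and Q = [H⁺]^2 / ([Ag⁺]^2·P(H₂)) = 5.75 × 10^-10.
E = E° − (0.0592/2) log Q = 0.80 − (0.0592/2)(-9.240) = 1.074 V.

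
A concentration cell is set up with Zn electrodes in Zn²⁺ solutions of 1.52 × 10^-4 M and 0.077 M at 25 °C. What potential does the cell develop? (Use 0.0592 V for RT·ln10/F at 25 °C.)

0.080 V

Both half-cells are Zn²⁺/Zn, so E°_cell = 0. The concentrated side is the cathode; the cell reaction moves Zn²⁺ from high to low concentration with n = 2.
Q = [Zn²⁺]_dilute/[Zn²⁺]_conc = 1.52 × 10^-4/0.077 = 0.00197.
E = 0 − (0.0592/2) log Q = −(0.0592/2)(-2.705) = 0.0801 V.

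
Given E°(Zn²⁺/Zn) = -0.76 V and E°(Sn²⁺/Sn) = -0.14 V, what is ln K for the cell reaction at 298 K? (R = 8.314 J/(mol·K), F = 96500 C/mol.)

E°_cell = -0.14 − (-0.76) = 0.62 V, with n = 2 electrons transferred.
At equilibrium E = 0, so the Nernst equation gives ln K = nFE°/RT = (2)(96500)(0.62)/((8.314)(298)) = 48.30.

ln K = 48.3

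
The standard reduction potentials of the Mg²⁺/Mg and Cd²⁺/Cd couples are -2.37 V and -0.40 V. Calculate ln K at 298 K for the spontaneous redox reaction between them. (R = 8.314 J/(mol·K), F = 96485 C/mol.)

E°_cell = -0.40 − (-2.37) = 1.97 V, with n = 2 electrons transferred.
At equilibrium E = 0, so the Nernst equation gives ln K = nFE°/RT = (2)(96485)(1.97)/((8.314)(298)) = 153.44.

ln K = 153.4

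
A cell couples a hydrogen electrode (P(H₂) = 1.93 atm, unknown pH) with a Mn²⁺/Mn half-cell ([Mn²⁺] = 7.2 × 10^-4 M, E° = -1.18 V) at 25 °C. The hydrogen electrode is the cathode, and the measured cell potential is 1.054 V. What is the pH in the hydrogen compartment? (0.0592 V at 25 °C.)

E°_cell = 1.18 V and n = 2.
log Q = n(E° − E)/0.0592 = 2×(1.18 − 1.054)/0.0592 = 4.257.
With Q = [Mn²⁺]·P(H₂) / [H⁺]^2, solving for [H⁺] gives log[H⁺] = -3.557, so pH = 3.56.

pH = 3.56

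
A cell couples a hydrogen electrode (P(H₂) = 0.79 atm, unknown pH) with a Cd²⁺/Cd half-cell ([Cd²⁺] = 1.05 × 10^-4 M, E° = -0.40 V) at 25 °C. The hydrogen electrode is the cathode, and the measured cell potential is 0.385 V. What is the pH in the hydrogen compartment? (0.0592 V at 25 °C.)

pH = 2.29

E°_cell = 0.40 V and n = 2.
log Q = n(E° − E)/0.0592 = 2×(0.40 − 0.385)/0.0592 = 0.507.
With Q = [Cd²⁺]·P(H₂) / [H⁺]^2, solving for [H⁺] gives log[H⁺] = -2.294, so pH = 2.29.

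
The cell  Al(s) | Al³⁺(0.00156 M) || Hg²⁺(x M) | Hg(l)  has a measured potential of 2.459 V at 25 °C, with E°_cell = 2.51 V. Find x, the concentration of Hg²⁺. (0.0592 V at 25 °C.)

2.5 × 10^-4 M

From the Nernst equation, log Q = n(E° − E)/0.0592 = 6(2.51 − 2.459)/0.0592 = 5.169, so Q = 1.48 × 10^5.
With Q = [Al³⁺]^2/[Hg²⁺]^3 and the known concentrations, [Hg²⁺]^3 in the denominator gives [Hg²⁺] = 2.5 × 10^-4 M.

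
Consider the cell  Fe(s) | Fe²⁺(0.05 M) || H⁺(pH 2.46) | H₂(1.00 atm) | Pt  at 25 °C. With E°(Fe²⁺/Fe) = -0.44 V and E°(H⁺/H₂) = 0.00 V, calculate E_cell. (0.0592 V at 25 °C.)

The hydrogen couple is the cathode, so E°_cell = 0.44 V; n = 2.
[H⁺] = 10^(−2.46) = 0.0035 M, and Q = [Fe²⁺]·P(H₂) / [H⁺]^2 = 4160.
E = E° − (0.0592/2) log Q = 0.44 − (0.0592/2)(3.619) = 0.333 V.

0.33 V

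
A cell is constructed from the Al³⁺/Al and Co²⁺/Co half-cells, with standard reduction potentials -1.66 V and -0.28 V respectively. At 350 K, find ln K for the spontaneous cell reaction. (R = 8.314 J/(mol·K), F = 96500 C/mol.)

E°_cell = -0.28 − (-1.66) = 1.38 V, with n = 6 electrons transferred.
At equilibrium E = 0, so the Nernst equation gives ln K = nFE°/RT = (6)(96500)(1.38)/((8.314)(350)) = 274.59.

ln K = 274.6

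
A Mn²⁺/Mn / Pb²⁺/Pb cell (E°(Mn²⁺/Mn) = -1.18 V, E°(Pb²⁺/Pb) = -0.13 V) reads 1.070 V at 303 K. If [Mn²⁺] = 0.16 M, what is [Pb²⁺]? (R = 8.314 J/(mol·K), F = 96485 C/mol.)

0.74 M

From the Nernst equation, ln Q = nF(E° − E)/RT = 2×96485×(1.05 − 1.070)/(8.314×303) = -1.532, so Q = 0.216.
With Q = [Mn²⁺]/[Pb²⁺] and the known concentrations, [Pb²⁺] in the denominator gives [Pb²⁺] = 0.74 M.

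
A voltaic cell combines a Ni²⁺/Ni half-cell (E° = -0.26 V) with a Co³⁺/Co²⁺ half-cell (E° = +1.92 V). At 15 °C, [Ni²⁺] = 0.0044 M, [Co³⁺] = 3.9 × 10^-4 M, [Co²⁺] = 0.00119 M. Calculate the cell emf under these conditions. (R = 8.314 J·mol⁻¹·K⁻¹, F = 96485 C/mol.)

The Co³⁺/Co²⁺ couple has the higher reduction potential and acts as the cathode, so E°_cell = +1.92 − (-0.26) = 2.18 V.
Balancing electrons gives n = 2; the reaction quotient is Q = [Ni²⁺]·[Co²⁺]^2/[Co³⁺]^2 = 0.0410.
E = E° − (RT/nF) ln Q = 2.18 − (8.314×288)/(2×96485) × (-3.195) = 2.180 + 0.040 = 2.220 V.

2.22 V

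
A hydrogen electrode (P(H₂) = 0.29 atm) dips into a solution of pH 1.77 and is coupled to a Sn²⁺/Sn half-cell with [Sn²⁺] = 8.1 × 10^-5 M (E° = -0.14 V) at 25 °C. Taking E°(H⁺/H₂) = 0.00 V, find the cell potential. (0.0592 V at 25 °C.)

0.17 V

The hydrogen couple is the cathode, so E°_cell = 0.14 V; n = 2.
[H⁺] = 10^(−1.77) = 0.017 M, and Q = [Sn²⁺]·P(H₂) / [H⁺]^2 = 0.0814.
E = E° − (0.0592/2) log Q = 0.14 − (0.0592/2)(-1.089) = 0.172 V.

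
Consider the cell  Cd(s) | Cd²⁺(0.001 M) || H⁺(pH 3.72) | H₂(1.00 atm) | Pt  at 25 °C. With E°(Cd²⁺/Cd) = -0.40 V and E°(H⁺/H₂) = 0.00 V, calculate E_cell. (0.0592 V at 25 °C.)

0.27 V

The hydrogen couple is the cathode, so E°_cell = 0.40 V; n = 2.
[H⁺] = 10^(−3.72) = 1.9 × 10^-4 M, and Q = [Cd²⁺]·P(H₂) / [H⁺]^2 = 2.75 × 10^4.
E = E° − (0.0592/2) log Q = 0.40 − (0.0592/2)(4.440) = 0.269 V.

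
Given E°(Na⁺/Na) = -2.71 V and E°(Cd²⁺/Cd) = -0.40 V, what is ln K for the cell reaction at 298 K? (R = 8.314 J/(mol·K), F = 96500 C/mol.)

ln K = 179.9

E°_cell = -0.40 − (-2.71) = 2.31 V, with n = 2 electrons transferred.
At equilibrium E = 0, so the Nernst equation gives ln K = nFE°/RT = (2)(96500)(2.31)/((8.314)(298)) = 179.95.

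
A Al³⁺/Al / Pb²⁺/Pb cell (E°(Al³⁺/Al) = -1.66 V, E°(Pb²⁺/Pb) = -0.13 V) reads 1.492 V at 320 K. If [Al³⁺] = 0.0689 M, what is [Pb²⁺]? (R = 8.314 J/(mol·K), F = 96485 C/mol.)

0.011 M

From the Nernst equation, ln Q = nF(E° − E)/RT = 6×96485×(1.53 − 1.492)/(8.314×320) = 8.269, so Q = 3900.
With Q = [Al³⁺]^2/[Pb²⁺]^3 and the known concentrations, [Pb²⁺]^3 in the denominator gives [Pb²⁺] = 0.011 M.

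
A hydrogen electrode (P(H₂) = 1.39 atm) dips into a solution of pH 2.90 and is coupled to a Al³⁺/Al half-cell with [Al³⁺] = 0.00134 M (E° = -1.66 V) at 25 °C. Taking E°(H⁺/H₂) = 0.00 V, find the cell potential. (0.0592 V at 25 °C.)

The hydrogen couple is the cathode, so E°_cell = 1.66 V; n = 6.
[H⁺] = 10^(−2.90) = 0.0013 M, and Q = [Al³⁺]^2·P(H₂)^3 / [H⁺]^6 = 1.21 × 10^12.
E = E° − (0.0592/6) log Q = 1.66 − (0.0592/6)(12.083) = 1.541 V.

1.54 V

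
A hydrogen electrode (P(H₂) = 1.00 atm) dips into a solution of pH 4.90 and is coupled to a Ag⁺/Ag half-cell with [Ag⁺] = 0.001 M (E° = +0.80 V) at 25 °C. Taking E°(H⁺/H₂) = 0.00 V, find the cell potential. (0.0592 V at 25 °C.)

The Ag⁺/Ag couple is the cathode, so E°_cell = 0.80 V; n = 2.
[H⁺] = 10^(−4.90) = 1.3 × 10^-5 M, and Q = [H⁺]^2 / ([Ag⁺]^2·P(H₂)) = 1.58 × 10^-4.
E = E° − (0.0592/2) log Q = 0.80 − (0.0592/2)(-3.800) = 0.912 V.

0.91 V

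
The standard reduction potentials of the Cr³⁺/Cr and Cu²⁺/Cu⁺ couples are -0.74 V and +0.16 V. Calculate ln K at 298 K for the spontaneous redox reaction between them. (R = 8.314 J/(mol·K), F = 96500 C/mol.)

ln K = 105.2

E°_cell = +0.16 − (-0.74) = 0.90 V, with n = 3 electrons transferred.
At equilibrium E = 0, so the Nernst equation gives ln K = nFE°/RT = (3)(96500)(0.90)/((8.314)(298)) = 105.16.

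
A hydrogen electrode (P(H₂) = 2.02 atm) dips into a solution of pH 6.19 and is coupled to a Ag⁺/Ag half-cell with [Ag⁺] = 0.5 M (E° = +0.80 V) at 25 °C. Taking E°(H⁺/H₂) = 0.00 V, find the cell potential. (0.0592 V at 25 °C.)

The Ag⁺/Ag couple is the cathode, so E°_cell = 0.80 V; n = 2.
[H⁺] = 10^(−6.19) = 6.5 × 10^-7 M, and Q = [H⁺]^2 / ([Ag⁺]^2·P(H₂)) = 8.25 × 10^-13.
E = E° − (0.0592/2) log Q = 0.80 − (0.0592/2)(-12.083) = 1.158 V.

1.16 V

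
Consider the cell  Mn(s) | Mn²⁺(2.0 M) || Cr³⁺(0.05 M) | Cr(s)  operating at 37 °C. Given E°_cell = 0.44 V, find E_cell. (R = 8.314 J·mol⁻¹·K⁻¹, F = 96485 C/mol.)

Balancing electrons gives n = 6; the reaction quotient is Q = [Mn²⁺]^3/[Cr³⁺]^2 = 3200.
E = E° − (RT/nF) ln Q = 0.44 − (8.314×310)/(6×96485) × (8.071) = 0.440 − 0.036 = 0.404 V.

0.404 V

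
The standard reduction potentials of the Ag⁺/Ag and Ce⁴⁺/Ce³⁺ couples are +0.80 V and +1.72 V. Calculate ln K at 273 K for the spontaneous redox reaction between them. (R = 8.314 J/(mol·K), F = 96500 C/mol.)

ln K = 39.1

E°_cell = +1.72 − (+0.80) = 0.92 V, with n = 1 electron transferred.
At equilibrium E = 0, so the Nernst equation gives ln K = nFE°/RT = (1)(96500)(0.92)/((8.314)(273)) = 39.11.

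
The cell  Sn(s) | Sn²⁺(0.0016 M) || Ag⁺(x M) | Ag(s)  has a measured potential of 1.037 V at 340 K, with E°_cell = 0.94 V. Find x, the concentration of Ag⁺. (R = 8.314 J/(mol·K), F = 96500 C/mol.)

From the Nernst equation, ln Q = nF(E° − E)/RT = 2×96500×(0.94 − 1.037)/(8.314×340) = -6.623, so Q = 0.00133.
With Q = [Sn²⁺]/[Ag⁺]^2 and the known concentrations, [Ag⁺]^2 in the denominator gives [Ag⁺] = 1.1 M.

1.1 M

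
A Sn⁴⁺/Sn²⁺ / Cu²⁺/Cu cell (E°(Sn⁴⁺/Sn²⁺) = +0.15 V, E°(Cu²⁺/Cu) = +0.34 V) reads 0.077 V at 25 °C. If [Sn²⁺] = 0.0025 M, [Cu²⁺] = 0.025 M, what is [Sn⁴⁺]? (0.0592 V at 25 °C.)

0.41 M

From the Nernst equation, log Q = n(E° − E)/0.0592 = 2(0.19 − 0.077)/0.0592 = 3.818, so Q = 6570.
With Q = [Sn⁴⁺]/([Sn²⁺]·[Cu²⁺]) and the known concentrations, [Sn⁴⁺] in the numerator gives [Sn⁴⁺] = 0.41 M.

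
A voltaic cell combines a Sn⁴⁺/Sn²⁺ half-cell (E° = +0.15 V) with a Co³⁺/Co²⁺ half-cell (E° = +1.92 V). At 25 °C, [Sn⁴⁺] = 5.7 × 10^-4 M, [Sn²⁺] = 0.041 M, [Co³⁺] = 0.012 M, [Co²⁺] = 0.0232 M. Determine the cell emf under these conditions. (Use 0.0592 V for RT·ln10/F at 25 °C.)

The Co³⁺/Co²⁺ couple has the higher reduction potential and acts as the cathode, so E°_cell = +1.92 − (+0.15) = 1.77 V.
Balancing electrons gives n = 2; the reaction quotient is Q = [Sn⁴⁺]·[Co²⁺]^2/([Sn²⁺]·[Co³⁺]^2) = 0.0520.
At 25 °C, E = E° − (0.0592/n) log Q = 1.77 − (0.0592/2)(-1.284) = 1.770 + 0.038 = 1.808 V.

1.81 V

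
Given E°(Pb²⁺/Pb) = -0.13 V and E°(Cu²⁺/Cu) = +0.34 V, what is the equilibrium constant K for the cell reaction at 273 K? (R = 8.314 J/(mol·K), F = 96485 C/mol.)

E°_cell = +0.34 − (-0.13) = 0.47 V, with n = 2 electrons transferred.
At equilibrium E = 0, so the Nernst equation gives ln K = nFE°/RT = (2)(96485)(0.47)/((8.314)(273)) = 39.96.
K = e^39.96 = 2.3 × 10^17.

2.3 × 10^17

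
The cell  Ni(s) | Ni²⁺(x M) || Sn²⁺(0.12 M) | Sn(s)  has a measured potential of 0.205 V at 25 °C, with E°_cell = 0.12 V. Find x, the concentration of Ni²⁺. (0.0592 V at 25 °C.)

1.6 × 10^-4 M

From the Nernst equation, log Q = n(E° − E)/0.0592 = 2(0.12 − 0.205)/0.0592 = -2.872, so Q = 0.00134.
With Q = [Ni²⁺]/[Sn²⁺] and the known concentrations, [Ni²⁺] in the numerator gives [Ni²⁺] = 1.6 × 10^-4 M.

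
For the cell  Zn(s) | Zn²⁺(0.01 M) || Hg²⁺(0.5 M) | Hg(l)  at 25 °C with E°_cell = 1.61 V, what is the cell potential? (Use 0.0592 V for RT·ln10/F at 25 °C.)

Balancing electrons gives n = 2; the reaction quotient is Q = [Zn²⁺]/[Hg²⁺] = 0.0200.
At 25 °C, E = E° − (0.0592/n) log Q = 1.61 − (0.0592/2)(-1.699) = 1.610 + 0.050 = 1.660 V.

1.66 V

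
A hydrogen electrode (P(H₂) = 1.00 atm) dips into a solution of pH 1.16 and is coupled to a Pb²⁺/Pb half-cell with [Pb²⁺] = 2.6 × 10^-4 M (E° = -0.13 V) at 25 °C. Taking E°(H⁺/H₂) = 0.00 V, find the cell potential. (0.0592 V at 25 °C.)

0.17 V

The hydrogen couple is the cathode, so E°_cell = 0.13 V; n = 2.
[H⁺] = 10^(−1.16) = 0.069 M, and Q = [Pb²⁺]·P(H₂) / [H⁺]^2 = 0.0543.
E = E° − (0.0592/2) log Q = 0.13 − (0.0592/2)(-1.265) = 0.167 V.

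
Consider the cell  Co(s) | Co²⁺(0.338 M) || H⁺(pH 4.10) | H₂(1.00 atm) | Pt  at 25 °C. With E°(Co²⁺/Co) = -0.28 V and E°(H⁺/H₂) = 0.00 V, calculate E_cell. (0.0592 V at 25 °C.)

The hydrogen couple is the cathode, so E°_cell = 0.28 V; n = 2.
[H⁺] = 10^(−4.10) = 7.9 × 10^-5 M, and Q = [Co²⁺]·P(H₂) / [H⁺]^2 = 5.36 × 10^7.
E = E° − (0.0592/2) log Q = 0.28 − (0.0592/2)(7.729) = 0.051 V.

0.051 V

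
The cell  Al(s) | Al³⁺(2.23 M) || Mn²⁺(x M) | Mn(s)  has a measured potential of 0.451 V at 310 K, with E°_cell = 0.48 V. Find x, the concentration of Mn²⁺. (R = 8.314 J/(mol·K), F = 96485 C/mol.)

0.19 M

From the Nernst equation, ln Q = nF(E° − E)/RT = 6×96485×(0.48 − 0.451)/(8.314×310) = 6.514, so Q = 674.
With Q = [Al³⁺]^2/[Mn²⁺]^3 and the known concentrations, [Mn²⁺]^3 in the denominator gives [Mn²⁺] = 0.19 M.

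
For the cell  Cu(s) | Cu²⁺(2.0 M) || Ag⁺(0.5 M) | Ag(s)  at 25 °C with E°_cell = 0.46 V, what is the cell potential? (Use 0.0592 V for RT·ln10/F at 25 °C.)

Balancing electrons gives n = 2; the reaction quotient is Q = [Cu²⁺]/[Ag⁺]^2 = 8.00.
At 25 °C, E = E° − (0.0592/n) log Q = 0.46 − (0.0592/2)(0.903) = 0.460 − 0.027 = 0.433 V.

0.433 V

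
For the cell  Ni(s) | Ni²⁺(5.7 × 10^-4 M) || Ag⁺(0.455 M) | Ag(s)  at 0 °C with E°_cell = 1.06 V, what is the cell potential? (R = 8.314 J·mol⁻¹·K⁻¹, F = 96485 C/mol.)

1.13 V

Balancing electrons gives n = 2; the reaction quotient is Q = [Ni²⁺]/[Ag⁺]^2 = 0.00275.
E = E° − (RT/nF) ln Q = 1.06 − (8.314×273)/(2×96485) × (-5.895) = 1.060 + 0.069 = 1.129 V.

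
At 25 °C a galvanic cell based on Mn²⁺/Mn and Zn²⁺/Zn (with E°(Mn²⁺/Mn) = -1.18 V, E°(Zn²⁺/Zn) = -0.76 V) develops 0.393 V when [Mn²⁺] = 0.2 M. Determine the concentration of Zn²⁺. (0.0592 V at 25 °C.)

From the Nernst equation, log Q = n(E° − E)/0.0592 = 2(0.42 − 0.393)/0.0592 = 0.912, so Q = 8.17.
With Q = [Mn²⁺]/[Zn²⁺] and the known concentrations, [Zn²⁺] in the denominator gives [Zn²⁺] = 0.024 M.

0.024 M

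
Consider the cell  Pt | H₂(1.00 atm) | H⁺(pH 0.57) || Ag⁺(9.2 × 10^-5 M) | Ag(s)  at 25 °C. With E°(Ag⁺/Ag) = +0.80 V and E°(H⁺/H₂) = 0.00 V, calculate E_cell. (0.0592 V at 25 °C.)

0.59 V

The Ag⁺/Ag couple is the cathode, so E°_cell = 0.80 V; n = 2.
[H⁺] = 10^(−0.57) = 0.27 M, and Q = [H⁺]^2 / ([Ag⁺]^2·P(H₂)) = 8.56 × 10^6.
E = E° − (0.0592/2) log Q = 0.80 − (0.0592/2)(6.932) = 0.595 V.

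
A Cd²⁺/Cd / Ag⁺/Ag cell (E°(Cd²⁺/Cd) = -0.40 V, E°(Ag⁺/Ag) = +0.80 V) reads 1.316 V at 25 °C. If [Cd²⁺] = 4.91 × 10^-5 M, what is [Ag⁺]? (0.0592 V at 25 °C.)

0.64 M

From the Nernst equation, log Q = n(E° − E)/0.0592 = 2(1.20 − 1.316)/0.0592 = -3.919, so Q = 1.21 × 10^-4.
With Q = [Cd²⁺]/[Ag⁺]^2 and the known concentrations, [Ag⁺]^2 in the denominator gives [Ag⁺] = 0.64 M.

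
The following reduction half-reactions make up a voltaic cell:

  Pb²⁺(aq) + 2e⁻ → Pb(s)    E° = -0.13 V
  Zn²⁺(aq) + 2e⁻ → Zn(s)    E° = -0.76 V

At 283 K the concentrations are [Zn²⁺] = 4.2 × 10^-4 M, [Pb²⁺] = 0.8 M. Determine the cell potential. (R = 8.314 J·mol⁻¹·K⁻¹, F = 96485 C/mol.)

0.722 V

The Pb²⁺/Pb couple has the higher reduction potential and acts as the cathode, so E°_cell = -0.13 − (-0.76) = 0.63 V.
Balancing electrons gives n = 2; the reaction quotient is Q = [Zn²⁺]/[Pb²⁺] = 5.25 × 10^-4.
E = E° − (RT/nF) ln Q = 0.63 − (8.314×283)/(2×96485) × (-7.552) = 0.630 + 0.092 = 0.722 V.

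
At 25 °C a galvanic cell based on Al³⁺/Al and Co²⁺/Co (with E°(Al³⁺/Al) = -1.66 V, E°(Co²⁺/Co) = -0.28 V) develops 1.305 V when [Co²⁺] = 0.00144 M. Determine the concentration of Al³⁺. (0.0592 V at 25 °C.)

0.35 M

From the Nernst equation, log Q = n(E° − E)/0.0592 = 6(1.38 − 1.305)/0.0592 = 7.601, so Q = 3.99 × 10^7.
With Q = [Al³⁺]^2/[Co²⁺]^3 and the known concentrations, [Al³⁺]^2 in the numerator gives [Al³⁺] = 0.35 M.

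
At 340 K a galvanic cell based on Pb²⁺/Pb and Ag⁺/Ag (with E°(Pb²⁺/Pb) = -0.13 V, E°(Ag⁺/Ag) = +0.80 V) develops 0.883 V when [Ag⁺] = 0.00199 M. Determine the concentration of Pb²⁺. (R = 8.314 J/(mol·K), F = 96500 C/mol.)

From the Nernst equation, ln Q = nF(E° − E)/RT = 2×96500×(0.93 − 0.883)/(8.314×340) = 3.209, so Q = 24.8.
With Q = [Pb²⁺]/[Ag⁺]^2 and the known concentrations, [Pb²⁺] in the numerator gives [Pb²⁺] = 9.8 × 10^-5 M.

9.8 × 10^-5 M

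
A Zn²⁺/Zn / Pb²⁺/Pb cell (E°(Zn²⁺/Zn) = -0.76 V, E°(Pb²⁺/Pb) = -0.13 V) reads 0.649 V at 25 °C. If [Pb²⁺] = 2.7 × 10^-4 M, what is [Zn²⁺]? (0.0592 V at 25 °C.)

6.2 × 10^-5 M

From the Nernst equation, log Q = n(E° − E)/0.0592 = 2(0.63 − 0.649)/0.0592 = -0.642, so Q = 0.228.
With Q = [Zn²⁺]/[Pb²⁺] and the known concentrations, [Zn²⁺] in the numerator gives [Zn²⁺] = 6.2 × 10^-5 M.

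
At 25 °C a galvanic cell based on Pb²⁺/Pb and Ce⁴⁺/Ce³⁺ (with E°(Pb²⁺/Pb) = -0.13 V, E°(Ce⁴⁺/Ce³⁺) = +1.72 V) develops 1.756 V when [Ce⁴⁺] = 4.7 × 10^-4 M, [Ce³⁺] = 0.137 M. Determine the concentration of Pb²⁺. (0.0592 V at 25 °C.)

From the Nernst equation, log Q = n(E° − E)/0.0592 = 2(1.85 − 1.756)/0.0592 = 3.176, so Q = 1500.
With Q = [Pb²⁺]·[Ce³⁺]^2/[Ce⁴⁺]^2 and the known concentrations, [Pb²⁺] in the numerator gives [Pb²⁺] = 0.018 M.

0.018 M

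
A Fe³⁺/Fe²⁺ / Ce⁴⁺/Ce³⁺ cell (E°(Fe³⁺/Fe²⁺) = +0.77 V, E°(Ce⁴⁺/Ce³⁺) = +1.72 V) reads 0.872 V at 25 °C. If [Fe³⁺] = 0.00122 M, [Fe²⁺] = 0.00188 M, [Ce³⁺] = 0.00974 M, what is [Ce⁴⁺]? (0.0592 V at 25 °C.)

From the Nernst equation, log Q = n(E° − E)/0.0592 = 1(0.95 − 0.872)/0.0592 = 1.318, so Q = 20.8.
With Q = [Fe³⁺]·[Ce³⁺]/([Fe²⁺]·[Ce⁴⁺]) and the known concentrations, [Ce⁴⁺] in the denominator gives [Ce⁴⁺] = 3 × 10^-4 M.

3 × 10^-4 M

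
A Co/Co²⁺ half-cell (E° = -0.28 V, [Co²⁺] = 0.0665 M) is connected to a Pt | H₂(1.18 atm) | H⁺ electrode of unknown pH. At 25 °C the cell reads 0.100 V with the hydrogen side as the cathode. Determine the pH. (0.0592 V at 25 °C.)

pH = 3.59

E°_cell = 0.28 V and n = 2.
log Q = n(E° − E)/0.0592 = 2×(0.28 − 0.100)/0.0592 = 6.081.
With Q = [Co²⁺]·P(H₂) / [H⁺]^2, solving for [H⁺] gives log[H⁺] = -3.593, so pH = 3.59.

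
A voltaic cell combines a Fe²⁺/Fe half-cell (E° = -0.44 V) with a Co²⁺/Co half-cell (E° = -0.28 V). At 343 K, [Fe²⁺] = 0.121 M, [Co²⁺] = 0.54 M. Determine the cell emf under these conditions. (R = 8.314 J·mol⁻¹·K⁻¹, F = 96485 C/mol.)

The Co²⁺/Co couple has the higher reduction potential and acts as the cathode, so E°_cell = -0.28 − (-0.44) = 0.16 V.
Balancing electrons gives n = 2; the reaction quotient is Q = [Fe²⁺]/[Co²⁺] = 0.224.
E = E° − (RT/nF) ln Q = 0.16 − (8.314×343)/(2×96485) × (-1.496) = 0.160 + 0.022 = 0.182 V.

0.182 V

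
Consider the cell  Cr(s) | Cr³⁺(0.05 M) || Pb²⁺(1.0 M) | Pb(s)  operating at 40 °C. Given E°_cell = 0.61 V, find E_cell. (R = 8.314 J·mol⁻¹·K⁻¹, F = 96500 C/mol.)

Balancing electrons gives n = 6; the reaction quotient is Q = [Cr³⁺]^2/[Pb²⁺]^3 = 0.00250.
E = E° − (RT/nF) ln Q = 0.61 − (8.314×313)/(6×96500) × (-5.991) = 0.610 + 0.027 = 0.637 V.

0.637 V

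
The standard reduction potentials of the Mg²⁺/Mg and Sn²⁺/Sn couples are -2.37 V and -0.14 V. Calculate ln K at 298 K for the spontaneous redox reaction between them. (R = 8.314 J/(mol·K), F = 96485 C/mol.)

ln K = 173.7

E°_cell = -0.14 − (-2.37) = 2.23 V, with n = 2 electrons transferred.
At equilibrium E = 0, so the Nernst equation gives ln K = nFE°/RT = (2)(96485)(2.23)/((8.314)(298)) = 173.69.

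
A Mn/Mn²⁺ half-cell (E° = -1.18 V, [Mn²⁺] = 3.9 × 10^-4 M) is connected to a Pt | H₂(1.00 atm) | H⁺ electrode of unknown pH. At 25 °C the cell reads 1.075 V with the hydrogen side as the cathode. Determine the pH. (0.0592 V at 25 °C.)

E°_cell = 1.18 V and n = 2.
log Q = n(E° − E)/0.0592 = 2×(1.18 − 1.075)/0.0592 = 3.547.
With Q = [Mn²⁺]·P(H₂) / [H⁺]^2, solving for [H⁺] gives log[H⁺] = -3.478, so pH = 3.48.

pH = 3.48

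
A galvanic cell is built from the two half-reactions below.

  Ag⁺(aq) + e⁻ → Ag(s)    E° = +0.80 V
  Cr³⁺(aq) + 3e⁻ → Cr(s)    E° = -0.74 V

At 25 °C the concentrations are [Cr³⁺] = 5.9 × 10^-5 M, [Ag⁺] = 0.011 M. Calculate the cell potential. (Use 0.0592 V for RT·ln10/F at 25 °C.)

The Ag⁺/Ag couple has the higher reduction potential and acts as the cathode, so E°_cell = +0.80 − (-0.74) = 1.54 V.
Balancing electrons gives n = 3; the reaction quotient is Q = [Cr³⁺]/[Ag⁺]^3 = 44.3.
At 25 °C, E = E° − (0.0592/n) log Q = 1.54 − (0.0592/3)(1.647) = 1.540 − 0.033 = 1.507 V.

1.51 V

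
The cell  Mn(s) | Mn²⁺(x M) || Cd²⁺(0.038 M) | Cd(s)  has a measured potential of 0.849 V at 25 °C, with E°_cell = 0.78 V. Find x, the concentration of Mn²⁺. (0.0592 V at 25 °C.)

1.8 × 10^-4 M

From the Nernst equation, log Q = n(E° − E)/0.0592 = 2(0.78 − 0.849)/0.0592 = -2.331, so Q = 0.00467.
With Q = [Mn²⁺]/[Cd²⁺] and the known concentrations, [Mn²⁺] in the numerator gives [Mn²⁺] = 1.8 × 10^-4 M.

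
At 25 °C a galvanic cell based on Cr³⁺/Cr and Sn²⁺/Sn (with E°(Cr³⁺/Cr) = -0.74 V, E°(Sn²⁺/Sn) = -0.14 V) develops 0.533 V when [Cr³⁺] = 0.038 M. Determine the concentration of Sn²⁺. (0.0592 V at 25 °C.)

6.2 × 10^-4 M

From the Nernst equation, log Q = n(E° − E)/0.0592 = 6(0.60 − 0.533)/0.0592 = 6.791, so Q = 6.17 × 10^6.
With Q = [Cr³⁺]^2/[Sn²⁺]^3 and the known concentrations, [Sn²⁺]^3 in the denominator gives [Sn²⁺] = 6.2 × 10^-4 M.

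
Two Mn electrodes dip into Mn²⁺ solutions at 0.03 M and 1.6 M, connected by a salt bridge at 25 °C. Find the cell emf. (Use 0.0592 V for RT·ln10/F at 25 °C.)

Both half-cells are Mn²⁺/Mn, so E°_cell = 0. The concentrated side is the cathode; the cell reaction moves Mn²⁺ from high to low concentration with n = 2.
Q = [Mn²⁺]_dilute/[Mn²⁺]_conc = 0.03/1.6 = 0.0188.
E = 0 − (0.0592/2) log Q = −(0.0592/2)(-1.727) = 0.0511 V.

0.051 V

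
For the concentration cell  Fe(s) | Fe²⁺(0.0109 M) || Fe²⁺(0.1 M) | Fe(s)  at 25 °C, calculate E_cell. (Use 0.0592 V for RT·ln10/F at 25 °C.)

Both half-cells are Fe²⁺/Fe, so E°_cell = 0. The concentrated side is the cathode; the cell reaction moves Fe²⁺ from high to low concentration with n = 2.
Q = [Fe²⁺]_dilute/[Fe²⁺]_conc = 0.0109/0.1 = 0.109.
E = 0 − (0.0592/2) log Q = −(0.0592/2)(-0.963) = 0.0285 V.

0.029 V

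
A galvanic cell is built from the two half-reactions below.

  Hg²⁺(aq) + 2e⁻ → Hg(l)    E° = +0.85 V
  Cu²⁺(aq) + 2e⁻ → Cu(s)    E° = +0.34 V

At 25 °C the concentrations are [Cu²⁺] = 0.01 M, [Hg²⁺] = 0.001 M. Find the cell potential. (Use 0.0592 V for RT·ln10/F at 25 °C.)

The Hg²⁺/Hg couple has the higher reduction potential and acts as the cathode, so E°_cell = +0.85 − (+0.34) = 0.51 V.
Balancing electrons gives n = 2; the reaction quotient is Q = [Cu²⁺]/[Hg²⁺] = 10.0.
At 25 °C, E = E° − (0.0592/n) log Q = 0.51 − (0.0592/2)(1.000) = 0.510 − 0.030 = 0.480 V.

0.480 V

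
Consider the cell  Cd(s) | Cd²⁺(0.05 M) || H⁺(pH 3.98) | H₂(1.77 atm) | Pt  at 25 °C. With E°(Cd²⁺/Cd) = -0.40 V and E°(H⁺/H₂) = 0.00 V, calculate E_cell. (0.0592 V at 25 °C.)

0.20 V

The hydrogen couple is the cathode, so E°_cell = 0.40 V; n = 2.
[H⁺] = 10^(−3.98) = 1 × 10^-4 M, and Q = [Cd²⁺]·P(H₂) / [H⁺]^2 = 8.07 × 10^6.
E = E° − (0.0592/2) log Q = 0.40 − (0.0592/2)(6.907) = 0.196 V.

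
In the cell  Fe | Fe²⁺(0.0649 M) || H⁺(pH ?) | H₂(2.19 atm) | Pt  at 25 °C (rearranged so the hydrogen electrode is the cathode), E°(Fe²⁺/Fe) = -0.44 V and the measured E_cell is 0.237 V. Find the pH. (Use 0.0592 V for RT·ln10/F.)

E°_cell = 0.44 V and n = 2.
log Q = n(E° − E)/0.0592 = 2×(0.44 − 0.237)/0.0592 = 6.858.
With Q = [Fe²⁺]·P(H₂) / [H⁺]^2, solving for [H⁺] gives log[H⁺] = -3.853, so pH = 3.85.

pH = 3.85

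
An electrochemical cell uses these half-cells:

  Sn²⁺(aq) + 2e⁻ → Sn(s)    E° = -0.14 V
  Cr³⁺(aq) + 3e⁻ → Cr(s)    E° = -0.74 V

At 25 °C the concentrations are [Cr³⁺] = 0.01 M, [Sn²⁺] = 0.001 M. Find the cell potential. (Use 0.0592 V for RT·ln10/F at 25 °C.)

0.551 V

The Sn²⁺/Sn couple has the higher reduction potential and acts as the cathode, so E°_cell = -0.14 − (-0.74) = 0.60 V.
Balancing electrons gives n = 6; the reaction quotient is Q = [Cr³⁺]^2/[Sn²⁺]^3 = 1 × 10^5.
At 25 °C, E = E° − (0.0592/n) log Q = 0.60 − (0.0592/6)(5.000) = 0.600 − 0.049 = 0.551 V.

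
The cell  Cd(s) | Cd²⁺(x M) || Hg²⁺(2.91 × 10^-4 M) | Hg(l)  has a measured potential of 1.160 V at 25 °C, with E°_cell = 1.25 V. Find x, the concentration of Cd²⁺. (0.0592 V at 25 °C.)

0.32 M

From the Nernst equation, log Q = n(E° − E)/0.0592 = 2(1.25 − 1.160)/0.0592 = 3.041, so Q = 1100.
With Q = [Cd²⁺]/[Hg²⁺] and the known concentrations, [Cd²⁺] in the numerator gives [Cd²⁺] = 0.32 M.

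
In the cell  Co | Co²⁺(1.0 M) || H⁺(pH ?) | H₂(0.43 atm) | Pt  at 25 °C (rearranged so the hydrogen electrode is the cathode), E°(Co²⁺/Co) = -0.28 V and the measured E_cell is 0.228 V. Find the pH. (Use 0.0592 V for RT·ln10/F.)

pH = 1.06

E°_cell = 0.28 V and n = 2.
log Q = n(E° − E)/0.0592 = 2×(0.28 − 0.228)/0.0592 = 1.757.
With Q = [Co²⁺]·P(H₂) / [H⁺]^2, solving for [H⁺] gives log[H⁺] = -1.062, so pH = 1.06.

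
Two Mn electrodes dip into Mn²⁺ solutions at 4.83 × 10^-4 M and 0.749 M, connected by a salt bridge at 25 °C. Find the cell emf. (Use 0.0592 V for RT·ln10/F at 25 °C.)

Both half-cells are Mn²⁺/Mn, so E°_cell = 0. The concentrated side is the cathode; the cell reaction moves Mn²⁺ from high to low concentration with n = 2.
Q = [Mn²⁺]_dilute/[Mn²⁺]_conc = 4.83 × 10^-4/0.749 = 6.45 × 10^-4.
E = 0 − (0.0592/2) log Q = −(0.0592/2)(-3.191) = 0.0945 V.

0.094 V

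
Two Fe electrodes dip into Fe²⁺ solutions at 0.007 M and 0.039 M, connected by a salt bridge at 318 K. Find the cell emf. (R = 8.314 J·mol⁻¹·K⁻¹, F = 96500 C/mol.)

Both half-cells are Fe²⁺/Fe, so E°_cell = 0. The concentrated side is the cathode; the cell reaction moves Fe²⁺ from high to low concentration with n = 2.
Q = [Fe²⁺]_dilute/[Fe²⁺]_conc = 0.007/0.039 = 0.179.
E = 0 − (RT/nF) ln Q = −((8.314×318)/(2×96500))(-1.718) = 0.0235 V.

0.024 V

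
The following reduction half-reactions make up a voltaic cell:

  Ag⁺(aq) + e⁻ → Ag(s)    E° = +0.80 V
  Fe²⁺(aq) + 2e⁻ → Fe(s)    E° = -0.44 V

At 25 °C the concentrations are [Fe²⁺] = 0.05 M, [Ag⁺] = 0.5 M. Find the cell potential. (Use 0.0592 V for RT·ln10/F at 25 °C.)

1.26 V

The Ag⁺/Ag couple has the higher reduction potential and acts as the cathode, so E°_cell = +0.80 − (-0.44) = 1.24 V.
Balancing electrons gives n = 2; the reaction quotient is Q = [Fe²⁺]/[Ag⁺]^2 = 0.200.
At 25 °C, E = E° − (0.0592/n) log Q = 1.24 − (0.0592/2)(-0.699) = 1.240 + 0.021 = 1.261 V.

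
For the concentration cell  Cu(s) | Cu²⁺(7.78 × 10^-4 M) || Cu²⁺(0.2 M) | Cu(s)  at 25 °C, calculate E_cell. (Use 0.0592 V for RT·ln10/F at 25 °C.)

0.071 V

Both half-cells are Cu²⁺/Cu, so E°_cell = 0. The concentrated side is the cathode; the cell reaction moves Cu²⁺ from high to low concentration with n = 2.
Q = [Cu²⁺]_dilute/[Cu²⁺]_conc = 7.78 × 10^-4/0.2 = 0.00389.
E = 0 − (0.0592/2) log Q = −(0.0592/2)(-2.410) = 0.0713 V.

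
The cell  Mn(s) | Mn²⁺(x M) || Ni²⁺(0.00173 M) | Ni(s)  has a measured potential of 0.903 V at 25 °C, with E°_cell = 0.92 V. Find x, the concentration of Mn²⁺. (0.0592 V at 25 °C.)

0.0065 M

From the Nernst equation, log Q = n(E° − E)/0.0592 = 2(0.92 − 0.903)/0.0592 = 0.574, so Q = 3.75.
With Q = [Mn²⁺]/[Ni²⁺] and the known concentrations, [Mn²⁺] in the numerator gives [Mn²⁺] = 0.0065 M.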